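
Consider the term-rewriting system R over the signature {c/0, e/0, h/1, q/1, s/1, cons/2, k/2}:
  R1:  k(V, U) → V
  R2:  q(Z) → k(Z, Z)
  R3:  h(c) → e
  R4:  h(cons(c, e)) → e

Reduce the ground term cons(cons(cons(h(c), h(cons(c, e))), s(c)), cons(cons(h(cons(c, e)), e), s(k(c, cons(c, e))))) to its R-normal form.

cons(cons(cons(e, e), s(c)), cons(cons(e, e), s(c)))

1. cons(cons(cons(h(c), h(cons(c, e))), s(c)), cons(cons(h(cons(c, e)), e), s(k(c, cons(c, e)))))  →  cons(cons(cons(e, h(cons(c, e))), s(c)), cons(cons(h(cons(c, e)), e), s(k(c, cons(c, e)))))   [R3 at 1.1.1]
2. cons(cons(cons(e, h(cons(c, e))), s(c)), cons(cons(h(cons(c, e)), e), s(k(c, cons(c, e)))))  →  cons(cons(cons(e, e), s(c)), cons(cons(h(cons(c, e)), e), s(k(c, cons(c, e)))))   [R4 at 1.1.2]
3. cons(cons(cons(e, e), s(c)), cons(cons(h(cons(c, e)), e), s(k(c, cons(c, e)))))  →  cons(cons(cons(e, e), s(c)), cons(cons(e, e), s(k(c, cons(c, e)))))   [R4 at 2.1.1]
4. cons(cons(cons(e, e), s(c)), cons(cons(e, e), s(k(c, cons(c, e)))))  →  cons(cons(cons(e, e), s(c)), cons(cons(e, e), s(c)))   [R1 at 2.2.1]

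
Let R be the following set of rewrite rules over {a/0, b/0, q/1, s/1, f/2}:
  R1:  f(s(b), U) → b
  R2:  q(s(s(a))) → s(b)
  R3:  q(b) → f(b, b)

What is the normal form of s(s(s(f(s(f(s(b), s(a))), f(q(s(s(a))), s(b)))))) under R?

1. s(s(s(f(s(f(s(b), s(a))), f(q(s(s(a))), s(b))))))  →  s(s(s(f(s(b), f(q(s(s(a))), s(b))))))   [R1 at 1.1.1.1.1]
2. s(s(s(f(s(b), f(q(s(s(a))), s(b))))))  →  s(s(s(b)))   [R1 at 1.1.1]

s(s(s(b)))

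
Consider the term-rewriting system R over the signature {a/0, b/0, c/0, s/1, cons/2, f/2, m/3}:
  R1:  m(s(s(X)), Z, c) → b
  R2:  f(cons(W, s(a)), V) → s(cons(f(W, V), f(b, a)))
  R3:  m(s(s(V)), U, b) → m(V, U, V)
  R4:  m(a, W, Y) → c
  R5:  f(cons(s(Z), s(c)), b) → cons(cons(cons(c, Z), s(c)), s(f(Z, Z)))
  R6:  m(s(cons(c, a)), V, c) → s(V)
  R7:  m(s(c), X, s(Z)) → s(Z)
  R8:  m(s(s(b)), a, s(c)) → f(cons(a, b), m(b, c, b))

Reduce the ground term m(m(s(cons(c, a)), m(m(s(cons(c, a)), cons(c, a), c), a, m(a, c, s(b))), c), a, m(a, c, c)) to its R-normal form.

b

1. m(m(s(cons(c, a)), m(m(s(cons(c, a)), cons(c, a), c), a, m(a, c, s(b))), c), a, m(a, c, c))  →  m(s(m(m(s(cons(c, a)), cons(c, a), c), a, m(a, c, s(b)))), a, m(a, c, c))   [R6 at 1]
2. m(s(m(m(s(cons(c, a)), cons(c, a), c), a, m(a, c, s(b)))), a, m(a, c, c))  →  m(s(m(s(cons(c, a)), a, m(a, c, s(b)))), a, m(a, c, c))   [R6 at 1.1.1]
3. m(s(m(s(cons(c, a)), a, m(a, c, s(b)))), a, m(a, c, c))  →  m(s(m(s(cons(c, a)), a, c)), a, m(a, c, c))   [R4 at 1.1.3]
4. m(s(m(s(cons(c, a)), a, c)), a, m(a, c, c))  →  m(s(s(a)), a, m(a, c, c))   [R6 at 1.1]
5. m(s(s(a)), a, m(a, c, c))  →  m(s(s(a)), a, c)   [R4 at 3]
6. m(s(s(a)), a, c)  →  b   [R1 at ε]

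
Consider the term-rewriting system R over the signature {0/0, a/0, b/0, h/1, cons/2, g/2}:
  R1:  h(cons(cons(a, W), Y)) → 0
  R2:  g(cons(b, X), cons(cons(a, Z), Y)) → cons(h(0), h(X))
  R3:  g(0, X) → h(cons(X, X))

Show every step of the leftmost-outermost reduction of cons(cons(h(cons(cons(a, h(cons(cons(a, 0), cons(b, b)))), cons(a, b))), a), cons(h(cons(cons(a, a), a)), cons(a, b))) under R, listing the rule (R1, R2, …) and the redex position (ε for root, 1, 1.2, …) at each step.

cons(cons(0, a), cons(0, cons(a, b)))

1. cons(cons(h(cons(cons(a, h(cons(cons(a, 0), cons(b, b)))), cons(a, b))), a), cons(h(cons(cons(a, a), a)), cons(a, b)))  →  cons(cons(0, a), cons(h(cons(cons(a, a), a)), cons(a, b)))   [R1 at 1.1]
2. cons(cons(0, a), cons(h(cons(cons(a, a), a)), cons(a, b)))  →  cons(cons(0, a), cons(0, cons(a, b)))   [R1 at 2.1]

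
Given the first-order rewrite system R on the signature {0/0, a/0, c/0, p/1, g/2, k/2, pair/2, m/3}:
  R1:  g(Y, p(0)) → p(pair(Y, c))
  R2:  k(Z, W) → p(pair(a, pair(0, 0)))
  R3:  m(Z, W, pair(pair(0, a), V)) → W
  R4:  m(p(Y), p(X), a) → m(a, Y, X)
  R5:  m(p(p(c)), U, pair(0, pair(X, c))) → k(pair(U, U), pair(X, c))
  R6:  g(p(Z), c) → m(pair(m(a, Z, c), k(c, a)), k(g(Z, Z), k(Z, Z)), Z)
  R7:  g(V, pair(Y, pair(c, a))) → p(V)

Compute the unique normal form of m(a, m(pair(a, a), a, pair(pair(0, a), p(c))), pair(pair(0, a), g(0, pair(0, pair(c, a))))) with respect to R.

1. m(a, m(pair(a, a), a, pair(pair(0, a), p(c))), pair(pair(0, a), g(0, pair(0, pair(c, a)))))  →  m(pair(a, a), a, pair(pair(0, a), p(c)))   [R3 at ε]
2. m(pair(a, a), a, pair(pair(0, a), p(c)))  →  a   [R3 at ε]

a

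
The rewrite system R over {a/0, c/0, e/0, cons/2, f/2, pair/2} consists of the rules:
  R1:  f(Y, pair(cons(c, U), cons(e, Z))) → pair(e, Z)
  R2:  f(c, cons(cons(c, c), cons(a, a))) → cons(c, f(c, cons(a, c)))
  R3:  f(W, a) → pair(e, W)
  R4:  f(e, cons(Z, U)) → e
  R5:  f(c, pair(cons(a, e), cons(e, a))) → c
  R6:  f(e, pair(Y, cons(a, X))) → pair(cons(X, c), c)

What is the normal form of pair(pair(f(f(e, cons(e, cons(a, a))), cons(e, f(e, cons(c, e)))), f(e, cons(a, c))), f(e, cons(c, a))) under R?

1. pair(pair(f(f(e, cons(e, cons(a, a))), cons(e, f(e, cons(c, e)))), f(e, cons(a, c))), f(e, cons(c, a)))  →  pair(pair(f(e, cons(e, f(e, cons(c, e)))), f(e, cons(a, c))), f(e, cons(c, a)))   [R4 at 1.1.1]
2. pair(pair(f(e, cons(e, f(e, cons(c, e)))), f(e, cons(a, c))), f(e, cons(c, a)))  →  pair(pair(e, f(e, cons(a, c))), f(e, cons(c, a)))   [R4 at 1.1]
3. pair(pair(e, f(e, cons(a, c))), f(e, cons(c, a)))  →  pair(pair(e, e), f(e, cons(c, a)))   [R4 at 1.2]
4. pair(pair(e, e), f(e, cons(c, a)))  →  pair(pair(e, e), e)   [R4 at 2]

pair(pair(e, e), e)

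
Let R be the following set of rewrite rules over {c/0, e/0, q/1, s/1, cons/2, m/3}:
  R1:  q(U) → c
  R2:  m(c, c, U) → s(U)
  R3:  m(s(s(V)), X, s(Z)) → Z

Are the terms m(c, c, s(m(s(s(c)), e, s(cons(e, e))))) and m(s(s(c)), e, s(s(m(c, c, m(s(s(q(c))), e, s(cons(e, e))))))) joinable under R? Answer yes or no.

yes — NF(t₁) = s(s(cons(e, e))), NF(t₂) = s(s(cons(e, e)))

Reduce t₁ = m(c, c, s(m(s(s(c)), e, s(cons(e, e))))):
1. m(c, c, s(m(s(s(c)), e, s(cons(e, e)))))  →  s(s(m(s(s(c)), e, s(cons(e, e)))))   [R2 at ε]
2. s(s(m(s(s(c)), e, s(cons(e, e)))))  →  s(s(cons(e, e)))   [R3 at 1.1]

Reduce t₂ = m(s(s(c)), e, s(s(m(c, c, m(s(s(q(c))), e, s(cons(e, e))))))):
1. m(s(s(c)), e, s(s(m(c, c, m(s(s(q(c))), e, s(cons(e, e)))))))  →  s(m(c, c, m(s(s(q(c))), e, s(cons(e, e)))))   [R3 at ε]
2. s(m(c, c, m(s(s(q(c))), e, s(cons(e, e)))))  →  s(s(m(s(s(q(c))), e, s(cons(e, e)))))   [R2 at 1]
3. s(s(m(s(s(q(c))), e, s(cons(e, e)))))  →  s(s(cons(e, e)))   [R3 at 1.1]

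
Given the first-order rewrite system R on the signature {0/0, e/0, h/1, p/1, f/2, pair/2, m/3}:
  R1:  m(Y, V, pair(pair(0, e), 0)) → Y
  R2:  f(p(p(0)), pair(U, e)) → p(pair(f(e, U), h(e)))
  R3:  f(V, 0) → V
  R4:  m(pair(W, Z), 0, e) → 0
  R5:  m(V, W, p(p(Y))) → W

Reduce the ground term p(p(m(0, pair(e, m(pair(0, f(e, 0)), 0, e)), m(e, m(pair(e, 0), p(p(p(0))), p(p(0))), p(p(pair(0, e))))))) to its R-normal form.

1. p(p(m(0, pair(e, m(pair(0, f(e, 0)), 0, e)), m(e, m(pair(e, 0), p(p(p(0))), p(p(0))), p(p(pair(0, e)))))))  →  p(p(m(0, pair(e, 0), m(e, m(pair(e, 0), p(p(p(0))), p(p(0))), p(p(pair(0, e)))))))   [R4 at 1.1.2.2]
2. p(p(m(0, pair(e, 0), m(e, m(pair(e, 0), p(p(p(0))), p(p(0))), p(p(pair(0, e)))))))  →  p(p(m(0, pair(e, 0), m(pair(e, 0), p(p(p(0))), p(p(0))))))   [R5 at 1.1.3]
3. p(p(m(0, pair(e, 0), m(pair(e, 0), p(p(p(0))), p(p(0))))))  →  p(p(m(0, pair(e, 0), p(p(p(0))))))   [R5 at 1.1.3]
4. p(p(m(0, pair(e, 0), p(p(p(0))))))  →  p(p(pair(e, 0)))   [R5 at 1.1]

p(p(pair(e, 0)))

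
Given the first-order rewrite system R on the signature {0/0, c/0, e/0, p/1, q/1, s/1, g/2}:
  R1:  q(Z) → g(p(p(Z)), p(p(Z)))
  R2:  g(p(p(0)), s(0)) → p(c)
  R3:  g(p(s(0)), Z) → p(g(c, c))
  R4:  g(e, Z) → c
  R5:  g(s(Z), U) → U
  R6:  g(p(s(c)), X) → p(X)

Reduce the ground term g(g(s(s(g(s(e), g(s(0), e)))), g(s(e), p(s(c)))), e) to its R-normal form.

p(e)

1. g(g(s(s(g(s(e), g(s(0), e)))), g(s(e), p(s(c)))), e)  →  g(g(s(e), p(s(c))), e)   [R5 at 1]
2. g(g(s(e), p(s(c))), e)  →  g(p(s(c)), e)   [R5 at 1]
3. g(p(s(c)), e)  →  p(e)   [R6 at ε]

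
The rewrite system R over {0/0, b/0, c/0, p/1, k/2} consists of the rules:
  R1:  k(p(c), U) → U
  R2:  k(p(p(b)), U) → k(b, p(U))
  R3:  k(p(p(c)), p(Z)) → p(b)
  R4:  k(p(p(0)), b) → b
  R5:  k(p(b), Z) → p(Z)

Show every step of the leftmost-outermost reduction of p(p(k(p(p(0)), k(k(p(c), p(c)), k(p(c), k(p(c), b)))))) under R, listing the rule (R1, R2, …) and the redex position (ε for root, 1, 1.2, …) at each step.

p(p(b))

1. p(p(k(p(p(0)), k(k(p(c), p(c)), k(p(c), k(p(c), b))))))  →  p(p(k(p(p(0)), k(p(c), k(p(c), k(p(c), b))))))   [R1 at 1.1.2.1]
2. p(p(k(p(p(0)), k(p(c), k(p(c), k(p(c), b))))))  →  p(p(k(p(p(0)), k(p(c), k(p(c), b)))))   [R1 at 1.1.2]
3. p(p(k(p(p(0)), k(p(c), k(p(c), b)))))  →  p(p(k(p(p(0)), k(p(c), b))))   [R1 at 1.1.2]
4. p(p(k(p(p(0)), k(p(c), b))))  →  p(p(k(p(p(0)), b)))   [R1 at 1.1.2]
5. p(p(k(p(p(0)), b)))  →  p(p(b))   [R4 at 1.1]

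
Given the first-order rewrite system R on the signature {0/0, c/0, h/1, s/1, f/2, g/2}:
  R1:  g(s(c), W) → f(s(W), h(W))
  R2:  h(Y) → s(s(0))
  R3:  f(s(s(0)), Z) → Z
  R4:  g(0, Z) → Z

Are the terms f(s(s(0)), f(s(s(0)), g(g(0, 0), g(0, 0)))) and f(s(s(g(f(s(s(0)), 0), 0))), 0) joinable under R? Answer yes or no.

yes — NF(t₁) = 0, NF(t₂) = 0

Reduce t₁ = f(s(s(0)), f(s(s(0)), g(g(0, 0), g(0, 0)))):
1. f(s(s(0)), f(s(s(0)), g(g(0, 0), g(0, 0))))  →  f(s(s(0)), g(g(0, 0), g(0, 0)))   [R3 at ε]
2. f(s(s(0)), g(g(0, 0), g(0, 0)))  →  g(g(0, 0), g(0, 0))   [R3 at ε]
3. g(g(0, 0), g(0, 0))  →  g(0, g(0, 0))   [R4 at 1]
4. g(0, g(0, 0))  →  g(0, 0)   [R4 at ε]
5. g(0, 0)  →  0   [R4 at ε]

Reduce t₂ = f(s(s(g(f(s(s(0)), 0), 0))), 0):
1. f(s(s(g(f(s(s(0)), 0), 0))), 0)  →  f(s(s(g(0, 0))), 0)   [R3 at 1.1.1.1]
2. f(s(s(g(0, 0))), 0)  →  f(s(s(0)), 0)   [R4 at 1.1.1]
3. f(s(s(0)), 0)  →  0   [R3 at ε]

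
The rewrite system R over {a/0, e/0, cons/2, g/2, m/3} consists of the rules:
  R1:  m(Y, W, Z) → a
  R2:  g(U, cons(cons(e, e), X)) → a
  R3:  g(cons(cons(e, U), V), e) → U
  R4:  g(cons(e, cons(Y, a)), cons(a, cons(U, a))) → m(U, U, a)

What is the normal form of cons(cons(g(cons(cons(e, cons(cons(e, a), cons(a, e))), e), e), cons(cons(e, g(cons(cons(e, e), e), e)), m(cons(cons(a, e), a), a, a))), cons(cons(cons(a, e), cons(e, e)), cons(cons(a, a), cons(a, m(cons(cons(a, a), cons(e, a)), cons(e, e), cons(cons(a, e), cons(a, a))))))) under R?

cons(cons(cons(cons(e, a), cons(a, e)), cons(cons(e, e), a)), cons(cons(cons(a, e), cons(e, e)), cons(cons(a, a), cons(a, a))))

1. cons(cons(g(cons(cons(e, cons(cons(e, a), cons(a, e))), e), e), cons(cons(e, g(cons(cons(e, e), e), e)), m(cons(cons(a, e), a), a, a))), cons(cons(cons(a, e), cons(e, e)), cons(cons(a, a), cons(a, m(cons(cons(a, a), cons(e, a)), cons(e, e), cons(cons(a, e), cons(a, a)))))))  →  cons(cons(cons(cons(e, a), cons(a, e)), cons(cons(e, g(cons(cons(e, e), e), e)), m(cons(cons(a, e), a), a, a))), cons(cons(cons(a, e), cons(e, e)), cons(cons(a, a), cons(a, m(cons(cons(a, a), cons(e, a)), cons(e, e), cons(cons(a, e), cons(a, a)))))))   [R3 at 1.1]
2. cons(cons(cons(cons(e, a), cons(a, e)), cons(cons(e, g(cons(cons(e, e), e), e)), m(cons(cons(a, e), a), a, a))), cons(cons(cons(a, e), cons(e, e)), cons(cons(a, a), cons(a, m(cons(cons(a, a), cons(e, a)), cons(e, e), cons(cons(a, e), cons(a, a)))))))  →  cons(cons(cons(cons(e, a), cons(a, e)), cons(cons(e, e), m(cons(cons(a, e), a), a, a))), cons(cons(cons(a, e), cons(e, e)), cons(cons(a, a), cons(a, m(cons(cons(a, a), cons(e, a)), cons(e, e), cons(cons(a, e), cons(a, a)))))))   [R3 at 1.2.1.2]
3. cons(cons(cons(cons(e, a), cons(a, e)), cons(cons(e, e), m(cons(cons(a, e), a), a, a))), cons(cons(cons(a, e), cons(e, e)), cons(cons(a, a), cons(a, m(cons(cons(a, a), cons(e, a)), cons(e, e), cons(cons(a, e), cons(a, a)))))))  →  cons(cons(cons(cons(e, a), cons(a, e)), cons(cons(e, e), a)), cons(cons(cons(a, e), cons(e, e)), cons(cons(a, a), cons(a, m(cons(cons(a, a), cons(e, a)), cons(e, e), cons(cons(a, e), cons(a, a)))))))   [R1 at 1.2.2]
4. cons(cons(cons(cons(e, a), cons(a, e)), cons(cons(e, e), a)), cons(cons(cons(a, e), cons(e, e)), cons(cons(a, a), cons(a, m(cons(cons(a, a), cons(e, a)), cons(e, e), cons(cons(a, e), cons(a, a)))))))  →  cons(cons(cons(cons(e, a), cons(a, e)), cons(cons(e, e), a)), cons(cons(cons(a, e), cons(e, e)), cons(cons(a, a), cons(a, a))))   [R1 at 2.2.2.2]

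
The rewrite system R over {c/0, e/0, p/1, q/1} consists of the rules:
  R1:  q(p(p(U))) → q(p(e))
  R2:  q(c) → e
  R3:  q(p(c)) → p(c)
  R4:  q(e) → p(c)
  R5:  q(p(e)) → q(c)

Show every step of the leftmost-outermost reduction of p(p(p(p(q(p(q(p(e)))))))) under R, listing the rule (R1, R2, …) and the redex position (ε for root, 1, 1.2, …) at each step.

p(p(p(p(e))))

1. p(p(p(p(q(p(q(p(e))))))))  →  p(p(p(p(q(p(q(c)))))))   [R5 at 1.1.1.1.1.1]
2. p(p(p(p(q(p(q(c)))))))  →  p(p(p(p(q(p(e))))))   [R2 at 1.1.1.1.1.1]
3. p(p(p(p(q(p(e))))))  →  p(p(p(p(q(c)))))   [R5 at 1.1.1.1]
4. p(p(p(p(q(c)))))  →  p(p(p(p(e))))   [R2 at 1.1.1.1]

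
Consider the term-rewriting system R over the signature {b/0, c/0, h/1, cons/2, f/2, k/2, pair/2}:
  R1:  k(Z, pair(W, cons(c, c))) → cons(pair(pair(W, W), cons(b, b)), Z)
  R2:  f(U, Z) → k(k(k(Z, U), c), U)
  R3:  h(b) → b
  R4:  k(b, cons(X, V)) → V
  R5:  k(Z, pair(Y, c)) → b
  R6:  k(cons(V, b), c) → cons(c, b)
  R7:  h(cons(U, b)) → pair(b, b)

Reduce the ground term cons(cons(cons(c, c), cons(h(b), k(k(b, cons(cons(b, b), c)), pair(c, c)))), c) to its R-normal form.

cons(cons(cons(c, c), cons(b, b)), c)

1. cons(cons(cons(c, c), cons(h(b), k(k(b, cons(cons(b, b), c)), pair(c, c)))), c)  →  cons(cons(cons(c, c), cons(b, k(k(b, cons(cons(b, b), c)), pair(c, c)))), c)   [R3 at 1.2.1]
2. cons(cons(cons(c, c), cons(b, k(k(b, cons(cons(b, b), c)), pair(c, c)))), c)  →  cons(cons(cons(c, c), cons(b, b)), c)   [R5 at 1.2.2]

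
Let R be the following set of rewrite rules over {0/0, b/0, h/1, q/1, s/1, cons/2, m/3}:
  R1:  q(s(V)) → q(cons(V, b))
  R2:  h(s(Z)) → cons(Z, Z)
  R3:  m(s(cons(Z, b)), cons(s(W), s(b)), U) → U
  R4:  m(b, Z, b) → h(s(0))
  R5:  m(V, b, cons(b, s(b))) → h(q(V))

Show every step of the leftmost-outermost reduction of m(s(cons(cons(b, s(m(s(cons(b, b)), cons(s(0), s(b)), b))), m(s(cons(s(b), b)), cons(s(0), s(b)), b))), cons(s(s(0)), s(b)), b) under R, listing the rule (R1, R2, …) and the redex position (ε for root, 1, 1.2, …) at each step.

1. m(s(cons(cons(b, s(m(s(cons(b, b)), cons(s(0), s(b)), b))), m(s(cons(s(b), b)), cons(s(0), s(b)), b))), cons(s(s(0)), s(b)), b)  →  m(s(cons(cons(b, s(b)), m(s(cons(s(b), b)), cons(s(0), s(b)), b))), cons(s(s(0)), s(b)), b)   [R3 at 1.1.1.2.1]
2. m(s(cons(cons(b, s(b)), m(s(cons(s(b), b)), cons(s(0), s(b)), b))), cons(s(s(0)), s(b)), b)  →  m(s(cons(cons(b, s(b)), b)), cons(s(s(0)), s(b)), b)   [R3 at 1.1.2]
3. m(s(cons(cons(b, s(b)), b)), cons(s(s(0)), s(b)), b)  →  b   [R3 at ε]

b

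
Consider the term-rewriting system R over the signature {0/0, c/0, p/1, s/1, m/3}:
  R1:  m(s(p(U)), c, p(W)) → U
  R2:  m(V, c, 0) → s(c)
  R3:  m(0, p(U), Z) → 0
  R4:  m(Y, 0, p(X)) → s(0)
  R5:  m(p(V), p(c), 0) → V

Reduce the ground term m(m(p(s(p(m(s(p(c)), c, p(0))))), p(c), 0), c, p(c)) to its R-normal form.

1. m(m(p(s(p(m(s(p(c)), c, p(0))))), p(c), 0), c, p(c))  →  m(s(p(m(s(p(c)), c, p(0)))), c, p(c))   [R5 at 1]
2. m(s(p(m(s(p(c)), c, p(0)))), c, p(c))  →  m(s(p(c)), c, p(0))   [R1 at ε]
3. m(s(p(c)), c, p(0))  →  c   [R1 at ε]

c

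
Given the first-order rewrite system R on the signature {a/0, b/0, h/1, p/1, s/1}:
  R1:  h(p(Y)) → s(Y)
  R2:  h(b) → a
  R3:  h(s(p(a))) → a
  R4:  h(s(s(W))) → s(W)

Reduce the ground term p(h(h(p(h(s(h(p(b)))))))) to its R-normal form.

p(s(b))

1. p(h(h(p(h(s(h(p(b))))))))  →  p(h(s(h(s(h(p(b)))))))   [R1 at 1.1]
2. p(h(s(h(s(h(p(b)))))))  →  p(h(s(h(s(s(b))))))   [R1 at 1.1.1.1.1]
3. p(h(s(h(s(s(b))))))  →  p(h(s(s(b))))   [R4 at 1.1.1]
4. p(h(s(s(b))))  →  p(s(b))   [R4 at 1]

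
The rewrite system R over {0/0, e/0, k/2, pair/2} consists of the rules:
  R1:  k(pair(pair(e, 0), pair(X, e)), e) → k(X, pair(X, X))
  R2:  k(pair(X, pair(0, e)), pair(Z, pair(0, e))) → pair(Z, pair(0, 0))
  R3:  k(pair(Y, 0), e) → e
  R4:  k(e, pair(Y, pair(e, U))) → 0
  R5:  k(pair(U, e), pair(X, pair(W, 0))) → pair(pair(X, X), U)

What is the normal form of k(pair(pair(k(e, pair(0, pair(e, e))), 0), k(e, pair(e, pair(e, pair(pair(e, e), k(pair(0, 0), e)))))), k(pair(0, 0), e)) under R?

1. k(pair(pair(k(e, pair(0, pair(e, e))), 0), k(e, pair(e, pair(e, pair(pair(e, e), k(pair(0, 0), e)))))), k(pair(0, 0), e))  →  k(pair(pair(0, 0), k(e, pair(e, pair(e, pair(pair(e, e), k(pair(0, 0), e)))))), k(pair(0, 0), e))   [R4 at 1.1.1]
2. k(pair(pair(0, 0), k(e, pair(e, pair(e, pair(pair(e, e), k(pair(0, 0), e)))))), k(pair(0, 0), e))  →  k(pair(pair(0, 0), 0), k(pair(0, 0), e))   [R4 at 1.2]
3. k(pair(pair(0, 0), 0), k(pair(0, 0), e))  →  k(pair(pair(0, 0), 0), e)   [R3 at 2]
4. k(pair(pair(0, 0), 0), e)  →  e   [R3 at ε]

e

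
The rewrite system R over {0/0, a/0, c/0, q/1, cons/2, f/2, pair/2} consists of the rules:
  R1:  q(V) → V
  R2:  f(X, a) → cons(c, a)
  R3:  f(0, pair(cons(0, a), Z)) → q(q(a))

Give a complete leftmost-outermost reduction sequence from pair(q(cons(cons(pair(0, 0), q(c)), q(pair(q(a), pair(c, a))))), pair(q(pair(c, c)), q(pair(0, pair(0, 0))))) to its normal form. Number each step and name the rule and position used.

pair(cons(cons(pair(0, 0), c), pair(a, pair(c, a))), pair(pair(c, c), pair(0, pair(0, 0))))

1. pair(q(cons(cons(pair(0, 0), q(c)), q(pair(q(a), pair(c, a))))), pair(q(pair(c, c)), q(pair(0, pair(0, 0)))))  →  pair(cons(cons(pair(0, 0), q(c)), q(pair(q(a), pair(c, a)))), pair(q(pair(c, c)), q(pair(0, pair(0, 0)))))   [R1 at 1]
2. pair(cons(cons(pair(0, 0), q(c)), q(pair(q(a), pair(c, a)))), pair(q(pair(c, c)), q(pair(0, pair(0, 0)))))  →  pair(cons(cons(pair(0, 0), c), q(pair(q(a), pair(c, a)))), pair(q(pair(c, c)), q(pair(0, pair(0, 0)))))   [R1 at 1.1.2]
3. pair(cons(cons(pair(0, 0), c), q(pair(q(a), pair(c, a)))), pair(q(pair(c, c)), q(pair(0, pair(0, 0)))))  →  pair(cons(cons(pair(0, 0), c), pair(q(a), pair(c, a))), pair(q(pair(c, c)), q(pair(0, pair(0, 0)))))   [R1 at 1.2]
4. pair(cons(cons(pair(0, 0), c), pair(q(a), pair(c, a))), pair(q(pair(c, c)), q(pair(0, pair(0, 0)))))  →  pair(cons(cons(pair(0, 0), c), pair(a, pair(c, a))), pair(q(pair(c, c)), q(pair(0, pair(0, 0)))))   [R1 at 1.2.1]
5. pair(cons(cons(pair(0, 0), c), pair(a, pair(c, a))), pair(q(pair(c, c)), q(pair(0, pair(0, 0)))))  →  pair(cons(cons(pair(0, 0), c), pair(a, pair(c, a))), pair(pair(c, c), q(pair(0, pair(0, 0)))))   [R1 at 2.1]
6. pair(cons(cons(pair(0, 0), c), pair(a, pair(c, a))), pair(pair(c, c), q(pair(0, pair(0, 0)))))  →  pair(cons(cons(pair(0, 0), c), pair(a, pair(c, a))), pair(pair(c, c), pair(0, pair(0, 0))))   [R1 at 2.2]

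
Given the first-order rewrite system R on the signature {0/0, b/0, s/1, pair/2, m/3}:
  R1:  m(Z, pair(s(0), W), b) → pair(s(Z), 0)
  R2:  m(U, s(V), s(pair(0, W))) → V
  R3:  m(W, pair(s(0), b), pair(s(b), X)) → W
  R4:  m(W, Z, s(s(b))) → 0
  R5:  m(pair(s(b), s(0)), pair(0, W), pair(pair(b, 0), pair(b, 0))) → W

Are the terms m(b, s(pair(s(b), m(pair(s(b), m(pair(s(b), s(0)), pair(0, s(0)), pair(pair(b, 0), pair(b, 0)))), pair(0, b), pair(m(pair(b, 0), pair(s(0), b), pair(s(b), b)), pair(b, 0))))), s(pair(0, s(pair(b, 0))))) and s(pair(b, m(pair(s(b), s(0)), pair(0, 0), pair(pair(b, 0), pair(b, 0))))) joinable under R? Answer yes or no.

Reduce t₁ = m(b, s(pair(s(b), m(pair(s(b), m(pair(s(b), s(0)), pair(0, s(0)), pair(pair(b, 0), pair(b, 0)))), pair(0, b), pair(m(pair(b, 0), pair(s(0), b), pair(s(b), b)), pair(b, 0))))), s(pair(0, s(pair(b, 0))))):
1. m(b, s(pair(s(b), m(pair(s(b), m(pair(s(b), s(0)), pair(0, s(0)), pair(pair(b, 0), pair(b, 0)))), pair(0, b), pair(m(pair(b, 0), pair(s(0), b), pair(s(b), b)), pair(b, 0))))), s(pair(0, s(pair(b, 0)))))  →  pair(s(b), m(pair(s(b), m(pair(s(b), s(0)), pair(0, s(0)), pair(pair(b, 0), pair(b, 0)))), pair(0, b), pair(m(pair(b, 0), pair(s(0), b), pair(s(b), b)), pair(b, 0))))   [R2 at ε]
2. pair(s(b), m(pair(s(b), m(pair(s(b), s(0)), pair(0, s(0)), pair(pair(b, 0), pair(b, 0)))), pair(0, b), pair(m(pair(b, 0), pair(s(0), b), pair(s(b), b)), pair(b, 0))))  →  pair(s(b), m(pair(s(b), s(0)), pair(0, b), pair(m(pair(b, 0), pair(s(0), b), pair(s(b), b)), pair(b, 0))))   [R5 at 2.1.2]
3. pair(s(b), m(pair(s(b), s(0)), pair(0, b), pair(m(pair(b, 0), pair(s(0), b), pair(s(b), b)), pair(b, 0))))  →  pair(s(b), m(pair(s(b), s(0)), pair(0, b), pair(pair(b, 0), pair(b, 0))))   [R3 at 2.3.1]
4. pair(s(b), m(pair(s(b), s(0)), pair(0, b), pair(pair(b, 0), pair(b, 0))))  →  pair(s(b), b)   [R5 at 2]

Reduce t₂ = s(pair(b, m(pair(s(b), s(0)), pair(0, 0), pair(pair(b, 0), pair(b, 0))))):
1. s(pair(b, m(pair(s(b), s(0)), pair(0, 0), pair(pair(b, 0), pair(b, 0)))))  →  s(pair(b, 0))   [R5 at 1.2]

no — NF(t₁) = pair(s(b), b), NF(t₂) = s(pair(b, 0))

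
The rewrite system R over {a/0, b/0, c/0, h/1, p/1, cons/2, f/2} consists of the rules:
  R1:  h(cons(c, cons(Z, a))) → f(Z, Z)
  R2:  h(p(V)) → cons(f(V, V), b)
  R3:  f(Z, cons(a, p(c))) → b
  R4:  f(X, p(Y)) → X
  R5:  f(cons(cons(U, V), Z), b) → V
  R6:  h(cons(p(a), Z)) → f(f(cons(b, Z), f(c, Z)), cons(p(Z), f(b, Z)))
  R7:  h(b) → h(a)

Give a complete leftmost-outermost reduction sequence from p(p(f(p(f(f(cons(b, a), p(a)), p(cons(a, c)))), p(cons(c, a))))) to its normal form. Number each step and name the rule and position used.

1. p(p(f(p(f(f(cons(b, a), p(a)), p(cons(a, c)))), p(cons(c, a)))))  →  p(p(p(f(f(cons(b, a), p(a)), p(cons(a, c))))))   [R4 at 1.1]
2. p(p(p(f(f(cons(b, a), p(a)), p(cons(a, c))))))  →  p(p(p(f(cons(b, a), p(a)))))   [R4 at 1.1.1]
3. p(p(p(f(cons(b, a), p(a)))))  →  p(p(p(cons(b, a))))   [R4 at 1.1.1]

p(p(p(cons(b, a))))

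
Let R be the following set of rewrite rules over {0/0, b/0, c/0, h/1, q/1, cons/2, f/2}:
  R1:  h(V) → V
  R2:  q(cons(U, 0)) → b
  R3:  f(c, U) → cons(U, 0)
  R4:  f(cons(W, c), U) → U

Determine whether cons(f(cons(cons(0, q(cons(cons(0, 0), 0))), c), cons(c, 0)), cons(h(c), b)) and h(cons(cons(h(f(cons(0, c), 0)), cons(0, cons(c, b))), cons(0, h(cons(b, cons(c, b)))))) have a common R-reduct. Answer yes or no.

no — NF(t₁) = cons(cons(c, 0), cons(c, b)), NF(t₂) = cons(cons(0, cons(0, cons(c, b))), cons(0, cons(b, cons(c, b))))

Reduce t₁ = cons(f(cons(cons(0, q(cons(cons(0, 0), 0))), c), cons(c, 0)), cons(h(c), b)):
1. cons(f(cons(cons(0, q(cons(cons(0, 0), 0))), c), cons(c, 0)), cons(h(c), b))  →  cons(cons(c, 0), cons(h(c), b))   [R4 at 1]
2. cons(cons(c, 0), cons(h(c), b))  →  cons(cons(c, 0), cons(c, b))   [R1 at 2.1]

Reduce t₂ = h(cons(cons(h(f(cons(0, c), 0)), cons(0, cons(c, b))), cons(0, h(cons(b, cons(c, b)))))):
1. h(cons(cons(h(f(cons(0, c), 0)), cons(0, cons(c, b))), cons(0, h(cons(b, cons(c, b))))))  →  cons(cons(h(f(cons(0, c), 0)), cons(0, cons(c, b))), cons(0, h(cons(b, cons(c, b)))))   [R1 at ε]
2. cons(cons(h(f(cons(0, c), 0)), cons(0, cons(c, b))), cons(0, h(cons(b, cons(c, b)))))  →  cons(cons(f(cons(0, c), 0), cons(0, cons(c, b))), cons(0, h(cons(b, cons(c, b)))))   [R1 at 1.1]
3. cons(cons(f(cons(0, c), 0), cons(0, cons(c, b))), cons(0, h(cons(b, cons(c, b)))))  →  cons(cons(0, cons(0, cons(c, b))), cons(0, h(cons(b, cons(c, b)))))   [R4 at 1.1]
4. cons(cons(0, cons(0, cons(c, b))), cons(0, h(cons(b, cons(c, b)))))  →  cons(cons(0, cons(0, cons(c, b))), cons(0, cons(b, cons(c, b))))   [R1 at 2.2]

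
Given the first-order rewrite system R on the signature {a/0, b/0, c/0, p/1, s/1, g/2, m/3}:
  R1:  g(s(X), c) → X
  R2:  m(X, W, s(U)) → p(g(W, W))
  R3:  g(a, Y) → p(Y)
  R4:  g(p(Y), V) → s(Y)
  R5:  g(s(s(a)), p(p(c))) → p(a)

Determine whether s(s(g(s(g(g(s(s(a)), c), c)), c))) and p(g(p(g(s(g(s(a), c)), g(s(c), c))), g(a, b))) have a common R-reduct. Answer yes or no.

Reduce t₁ = s(s(g(s(g(g(s(s(a)), c), c)), c))):
1. s(s(g(s(g(g(s(s(a)), c), c)), c)))  →  s(s(g(g(s(s(a)), c), c)))   [R1 at 1.1]
2. s(s(g(g(s(s(a)), c), c)))  →  s(s(g(s(a), c)))   [R1 at 1.1.1]
3. s(s(g(s(a), c)))  →  s(s(a))   [R1 at 1.1]

Reduce t₂ = p(g(p(g(s(g(s(a), c)), g(s(c), c))), g(a, b))):
1. p(g(p(g(s(g(s(a), c)), g(s(c), c))), g(a, b)))  →  p(s(g(s(g(s(a), c)), g(s(c), c))))   [R4 at 1]
2. p(s(g(s(g(s(a), c)), g(s(c), c))))  →  p(s(g(s(a), g(s(c), c))))   [R1 at 1.1.1.1]
3. p(s(g(s(a), g(s(c), c))))  →  p(s(g(s(a), c)))   [R1 at 1.1.2]
4. p(s(g(s(a), c)))  →  p(s(a))   [R1 at 1.1]

no — NF(t₁) = s(s(a)), NF(t₂) = p(s(a))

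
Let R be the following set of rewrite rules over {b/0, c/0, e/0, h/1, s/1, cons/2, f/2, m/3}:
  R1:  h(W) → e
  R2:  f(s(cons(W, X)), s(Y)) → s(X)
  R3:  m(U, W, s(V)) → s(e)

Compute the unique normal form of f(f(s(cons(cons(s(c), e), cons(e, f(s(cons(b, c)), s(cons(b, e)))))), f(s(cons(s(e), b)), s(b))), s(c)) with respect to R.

s(s(c))

1. f(f(s(cons(cons(s(c), e), cons(e, f(s(cons(b, c)), s(cons(b, e)))))), f(s(cons(s(e), b)), s(b))), s(c))  →  f(f(s(cons(cons(s(c), e), cons(e, s(c)))), f(s(cons(s(e), b)), s(b))), s(c))   [R2 at 1.1.1.2.2]
2. f(f(s(cons(cons(s(c), e), cons(e, s(c)))), f(s(cons(s(e), b)), s(b))), s(c))  →  f(f(s(cons(cons(s(c), e), cons(e, s(c)))), s(b)), s(c))   [R2 at 1.2]
3. f(f(s(cons(cons(s(c), e), cons(e, s(c)))), s(b)), s(c))  →  f(s(cons(e, s(c))), s(c))   [R2 at 1]
4. f(s(cons(e, s(c))), s(c))  →  s(s(c))   [R2 at ε]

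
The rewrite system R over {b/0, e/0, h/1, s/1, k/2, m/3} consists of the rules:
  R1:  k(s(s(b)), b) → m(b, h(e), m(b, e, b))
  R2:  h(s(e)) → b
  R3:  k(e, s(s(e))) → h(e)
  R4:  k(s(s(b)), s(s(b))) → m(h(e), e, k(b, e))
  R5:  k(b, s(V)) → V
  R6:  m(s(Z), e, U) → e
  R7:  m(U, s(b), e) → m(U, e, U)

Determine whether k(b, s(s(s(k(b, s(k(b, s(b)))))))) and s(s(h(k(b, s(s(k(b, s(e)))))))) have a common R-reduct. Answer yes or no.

yes — NF(t₁) = s(s(b)), NF(t₂) = s(s(b))

Reduce t₁ = k(b, s(s(s(k(b, s(k(b, s(b)))))))):
1. k(b, s(s(s(k(b, s(k(b, s(b))))))))  →  s(s(k(b, s(k(b, s(b))))))   [R5 at ε]
2. s(s(k(b, s(k(b, s(b))))))  →  s(s(k(b, s(b))))   [R5 at 1.1]
3. s(s(k(b, s(b))))  →  s(s(b))   [R5 at 1.1]

Reduce t₂ = s(s(h(k(b, s(s(k(b, s(e)))))))):
1. s(s(h(k(b, s(s(k(b, s(e))))))))  →  s(s(h(s(k(b, s(e))))))   [R5 at 1.1.1]
2. s(s(h(s(k(b, s(e))))))  →  s(s(h(s(e))))   [R5 at 1.1.1.1]
3. s(s(h(s(e))))  →  s(s(b))   [R2 at 1.1]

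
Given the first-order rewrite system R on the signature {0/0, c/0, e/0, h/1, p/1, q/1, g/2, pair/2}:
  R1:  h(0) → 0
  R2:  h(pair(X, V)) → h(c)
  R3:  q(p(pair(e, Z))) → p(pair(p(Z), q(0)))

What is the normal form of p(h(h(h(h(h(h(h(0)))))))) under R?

p(0)

1. p(h(h(h(h(h(h(h(0))))))))  →  p(h(h(h(h(h(h(0)))))))   [R1 at 1.1.1.1.1.1.1]
2. p(h(h(h(h(h(h(0)))))))  →  p(h(h(h(h(h(0))))))   [R1 at 1.1.1.1.1.1]
3. p(h(h(h(h(h(0))))))  →  p(h(h(h(h(0)))))   [R1 at 1.1.1.1.1]
4. p(h(h(h(h(0)))))  →  p(h(h(h(0))))   [R1 at 1.1.1.1]
5. p(h(h(h(0))))  →  p(h(h(0)))   [R1 at 1.1.1]
6. p(h(h(0)))  →  p(h(0))   [R1 at 1.1]
7. p(h(0))  →  p(0)   [R1 at 1]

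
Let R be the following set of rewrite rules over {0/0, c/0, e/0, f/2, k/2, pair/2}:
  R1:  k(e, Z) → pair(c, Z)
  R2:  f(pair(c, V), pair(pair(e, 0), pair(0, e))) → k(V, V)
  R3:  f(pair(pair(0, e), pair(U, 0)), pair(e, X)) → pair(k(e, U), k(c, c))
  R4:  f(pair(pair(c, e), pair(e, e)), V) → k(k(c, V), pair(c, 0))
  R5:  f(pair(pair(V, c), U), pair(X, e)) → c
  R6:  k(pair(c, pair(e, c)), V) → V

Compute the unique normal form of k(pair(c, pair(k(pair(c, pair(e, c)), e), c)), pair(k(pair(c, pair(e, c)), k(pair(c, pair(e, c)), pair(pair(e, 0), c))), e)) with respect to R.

1. k(pair(c, pair(k(pair(c, pair(e, c)), e), c)), pair(k(pair(c, pair(e, c)), k(pair(c, pair(e, c)), pair(pair(e, 0), c))), e))  →  k(pair(c, pair(e, c)), pair(k(pair(c, pair(e, c)), k(pair(c, pair(e, c)), pair(pair(e, 0), c))), e))   [R6 at 1.2.1]
2. k(pair(c, pair(e, c)), pair(k(pair(c, pair(e, c)), k(pair(c, pair(e, c)), pair(pair(e, 0), c))), e))  →  pair(k(pair(c, pair(e, c)), k(pair(c, pair(e, c)), pair(pair(e, 0), c))), e)   [R6 at ε]
3. pair(k(pair(c, pair(e, c)), k(pair(c, pair(e, c)), pair(pair(e, 0), c))), e)  →  pair(k(pair(c, pair(e, c)), pair(pair(e, 0), c)), e)   [R6 at 1]
4. pair(k(pair(c, pair(e, c)), pair(pair(e, 0), c)), e)  →  pair(pair(pair(e, 0), c), e)   [R6 at 1]

pair(pair(pair(e, 0), c), e)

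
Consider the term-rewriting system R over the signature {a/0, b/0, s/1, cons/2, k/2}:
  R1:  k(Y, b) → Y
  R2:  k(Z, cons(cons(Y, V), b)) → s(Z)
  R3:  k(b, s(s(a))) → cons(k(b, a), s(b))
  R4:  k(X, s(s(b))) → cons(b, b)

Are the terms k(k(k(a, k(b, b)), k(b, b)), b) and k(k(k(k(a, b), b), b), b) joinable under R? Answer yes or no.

yes — NF(t₁) = a, NF(t₂) = a

Reduce t₁ = k(k(k(a, k(b, b)), k(b, b)), b):
1. k(k(k(a, k(b, b)), k(b, b)), b)  →  k(k(a, k(b, b)), k(b, b))   [R1 at ε]
2. k(k(a, k(b, b)), k(b, b))  →  k(k(a, b), k(b, b))   [R1 at 1.2]
3. k(k(a, b), k(b, b))  →  k(a, k(b, b))   [R1 at 1]
4. k(a, k(b, b))  →  k(a, b)   [R1 at 2]
5. k(a, b)  →  a   [R1 at ε]

Reduce t₂ = k(k(k(k(a, b), b), b), b):
1. k(k(k(k(a, b), b), b), b)  →  k(k(k(a, b), b), b)   [R1 at ε]
2. k(k(k(a, b), b), b)  →  k(k(a, b), b)   [R1 at ε]
3. k(k(a, b), b)  →  k(a, b)   [R1 at ε]
4. k(a, b)  →  a   [R1 at ε]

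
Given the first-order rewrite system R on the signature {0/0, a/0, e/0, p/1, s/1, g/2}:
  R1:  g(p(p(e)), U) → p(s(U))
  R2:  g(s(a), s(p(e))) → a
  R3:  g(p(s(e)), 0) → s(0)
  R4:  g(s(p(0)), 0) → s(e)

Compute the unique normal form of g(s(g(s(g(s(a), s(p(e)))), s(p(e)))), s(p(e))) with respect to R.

1. g(s(g(s(g(s(a), s(p(e)))), s(p(e)))), s(p(e)))  →  g(s(g(s(a), s(p(e)))), s(p(e)))   [R2 at 1.1.1.1]
2. g(s(g(s(a), s(p(e)))), s(p(e)))  →  g(s(a), s(p(e)))   [R2 at 1.1]
3. g(s(a), s(p(e)))  →  a   [R2 at ε]

a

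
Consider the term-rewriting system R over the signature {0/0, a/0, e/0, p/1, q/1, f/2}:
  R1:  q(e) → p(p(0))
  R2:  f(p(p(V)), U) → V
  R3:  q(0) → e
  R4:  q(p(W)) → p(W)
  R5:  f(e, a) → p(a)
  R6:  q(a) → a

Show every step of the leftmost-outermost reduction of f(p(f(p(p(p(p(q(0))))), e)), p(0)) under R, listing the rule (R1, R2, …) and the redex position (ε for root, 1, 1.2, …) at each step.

1. f(p(f(p(p(p(p(q(0))))), e)), p(0))  →  f(p(p(p(q(0)))), p(0))   [R2 at 1.1]
2. f(p(p(p(q(0)))), p(0))  →  p(q(0))   [R2 at ε]
3. p(q(0))  →  p(e)   [R3 at 1]

p(e)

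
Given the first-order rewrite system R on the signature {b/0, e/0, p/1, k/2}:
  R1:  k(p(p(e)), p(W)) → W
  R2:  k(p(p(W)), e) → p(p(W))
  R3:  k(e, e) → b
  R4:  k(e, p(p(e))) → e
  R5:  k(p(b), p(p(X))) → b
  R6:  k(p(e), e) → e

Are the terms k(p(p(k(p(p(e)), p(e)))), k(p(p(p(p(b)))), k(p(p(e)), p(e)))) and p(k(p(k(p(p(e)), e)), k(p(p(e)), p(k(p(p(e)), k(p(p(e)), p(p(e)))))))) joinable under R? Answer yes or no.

Reduce t₁ = k(p(p(k(p(p(e)), p(e)))), k(p(p(p(p(b)))), k(p(p(e)), p(e)))):
1. k(p(p(k(p(p(e)), p(e)))), k(p(p(p(p(b)))), k(p(p(e)), p(e))))  →  k(p(p(e)), k(p(p(p(p(b)))), k(p(p(e)), p(e))))   [R1 at 1.1.1]
2. k(p(p(e)), k(p(p(p(p(b)))), k(p(p(e)), p(e))))  →  k(p(p(e)), k(p(p(p(p(b)))), e))   [R1 at 2.2]
3. k(p(p(e)), k(p(p(p(p(b)))), e))  →  k(p(p(e)), p(p(p(p(b)))))   [R2 at 2]
4. k(p(p(e)), p(p(p(p(b)))))  →  p(p(p(b)))   [R1 at ε]

Reduce t₂ = p(k(p(k(p(p(e)), e)), k(p(p(e)), p(k(p(p(e)), k(p(p(e)), p(p(e)))))))):
1. p(k(p(k(p(p(e)), e)), k(p(p(e)), p(k(p(p(e)), k(p(p(e)), p(p(e))))))))  →  p(k(p(p(p(e))), k(p(p(e)), p(k(p(p(e)), k(p(p(e)), p(p(e))))))))   [R2 at 1.1.1]
2. p(k(p(p(p(e))), k(p(p(e)), p(k(p(p(e)), k(p(p(e)), p(p(e))))))))  →  p(k(p(p(p(e))), k(p(p(e)), k(p(p(e)), p(p(e))))))   [R1 at 1.2]
3. p(k(p(p(p(e))), k(p(p(e)), k(p(p(e)), p(p(e))))))  →  p(k(p(p(p(e))), k(p(p(e)), p(e))))   [R1 at 1.2.2]
4. p(k(p(p(p(e))), k(p(p(e)), p(e))))  →  p(k(p(p(p(e))), e))   [R1 at 1.2]
5. p(k(p(p(p(e))), e))  →  p(p(p(p(e))))   [R2 at 1]

no — NF(t₁) = p(p(p(b))), NF(t₂) = p(p(p(p(e))))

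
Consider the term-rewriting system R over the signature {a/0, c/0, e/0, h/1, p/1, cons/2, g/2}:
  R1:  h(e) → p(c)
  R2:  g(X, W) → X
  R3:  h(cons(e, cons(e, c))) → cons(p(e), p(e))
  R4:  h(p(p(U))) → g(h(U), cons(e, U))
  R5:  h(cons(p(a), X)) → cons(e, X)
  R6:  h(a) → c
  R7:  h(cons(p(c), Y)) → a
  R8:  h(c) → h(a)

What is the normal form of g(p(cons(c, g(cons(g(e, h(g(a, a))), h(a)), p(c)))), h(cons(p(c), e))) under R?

p(cons(c, cons(e, c)))

1. g(p(cons(c, g(cons(g(e, h(g(a, a))), h(a)), p(c)))), h(cons(p(c), e)))  →  p(cons(c, g(cons(g(e, h(g(a, a))), h(a)), p(c))))   [R2 at ε]
2. p(cons(c, g(cons(g(e, h(g(a, a))), h(a)), p(c))))  →  p(cons(c, cons(g(e, h(g(a, a))), h(a))))   [R2 at 1.2]
3. p(cons(c, cons(g(e, h(g(a, a))), h(a))))  →  p(cons(c, cons(e, h(a))))   [R2 at 1.2.1]
4. p(cons(c, cons(e, h(a))))  →  p(cons(c, cons(e, c)))   [R6 at 1.2.2]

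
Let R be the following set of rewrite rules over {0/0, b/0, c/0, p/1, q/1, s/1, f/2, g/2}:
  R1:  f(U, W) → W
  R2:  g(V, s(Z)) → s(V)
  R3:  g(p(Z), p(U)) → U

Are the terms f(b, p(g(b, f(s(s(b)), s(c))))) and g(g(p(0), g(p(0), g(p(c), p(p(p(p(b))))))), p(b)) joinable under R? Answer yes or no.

no — NF(t₁) = p(s(b)), NF(t₂) = b

Reduce t₁ = f(b, p(g(b, f(s(s(b)), s(c))))):
1. f(b, p(g(b, f(s(s(b)), s(c)))))  →  p(g(b, f(s(s(b)), s(c))))   [R1 at ε]
2. p(g(b, f(s(s(b)), s(c))))  →  p(g(b, s(c)))   [R1 at 1.2]
3. p(g(b, s(c)))  →  p(s(b))   [R2 at 1]

Reduce t₂ = g(g(p(0), g(p(0), g(p(c), p(p(p(p(b))))))), p(b)):
1. g(g(p(0), g(p(0), g(p(c), p(p(p(p(b))))))), p(b))  →  g(g(p(0), g(p(0), p(p(p(b))))), p(b))   [R3 at 1.2.2]
2. g(g(p(0), g(p(0), p(p(p(b))))), p(b))  →  g(g(p(0), p(p(b))), p(b))   [R3 at 1.2]
3. g(g(p(0), p(p(b))), p(b))  →  g(p(b), p(b))   [R3 at 1]
4. g(p(b), p(b))  →  b   [R3 at ε]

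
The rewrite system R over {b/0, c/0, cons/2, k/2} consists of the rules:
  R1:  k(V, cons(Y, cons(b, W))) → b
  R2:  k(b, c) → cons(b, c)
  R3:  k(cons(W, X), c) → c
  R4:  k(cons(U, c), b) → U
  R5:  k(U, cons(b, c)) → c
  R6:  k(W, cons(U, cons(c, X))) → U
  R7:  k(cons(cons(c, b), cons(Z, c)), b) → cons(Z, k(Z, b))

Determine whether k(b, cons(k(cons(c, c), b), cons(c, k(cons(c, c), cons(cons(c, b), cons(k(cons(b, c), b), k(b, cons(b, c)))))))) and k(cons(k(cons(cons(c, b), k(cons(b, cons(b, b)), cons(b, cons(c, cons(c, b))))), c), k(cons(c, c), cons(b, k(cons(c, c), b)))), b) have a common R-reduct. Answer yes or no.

yes — NF(t₁) = c, NF(t₂) = c

Reduce t₁ = k(b, cons(k(cons(c, c), b), cons(c, k(cons(c, c), cons(cons(c, b), cons(k(cons(b, c), b), k(b, cons(b, c)))))))):
1. k(b, cons(k(cons(c, c), b), cons(c, k(cons(c, c), cons(cons(c, b), cons(k(cons(b, c), b), k(b, cons(b, c))))))))  →  k(cons(c, c), b)   [R6 at ε]
2. k(cons(c, c), b)  →  c   [R4 at ε]

Reduce t₂ = k(cons(k(cons(cons(c, b), k(cons(b, cons(b, b)), cons(b, cons(c, cons(c, b))))), c), k(cons(c, c), cons(b, k(cons(c, c), b)))), b):
1. k(cons(k(cons(cons(c, b), k(cons(b, cons(b, b)), cons(b, cons(c, cons(c, b))))), c), k(cons(c, c), cons(b, k(cons(c, c), b)))), b)  →  k(cons(c, k(cons(c, c), cons(b, k(cons(c, c), b)))), b)   [R3 at 1.1]
2. k(cons(c, k(cons(c, c), cons(b, k(cons(c, c), b)))), b)  →  k(cons(c, k(cons(c, c), cons(b, c))), b)   [R4 at 1.2.2.2]
3. k(cons(c, k(cons(c, c), cons(b, c))), b)  →  k(cons(c, c), b)   [R5 at 1.2]
4. k(cons(c, c), b)  →  c   [R4 at ε]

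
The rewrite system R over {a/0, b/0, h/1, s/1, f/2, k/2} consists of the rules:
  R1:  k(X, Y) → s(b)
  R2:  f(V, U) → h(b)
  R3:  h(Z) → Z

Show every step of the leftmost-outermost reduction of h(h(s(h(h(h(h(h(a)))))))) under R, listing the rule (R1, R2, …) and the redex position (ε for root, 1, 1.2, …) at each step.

1. h(h(s(h(h(h(h(h(a))))))))  →  h(s(h(h(h(h(h(a)))))))   [R3 at ε]
2. h(s(h(h(h(h(h(a)))))))  →  s(h(h(h(h(h(a))))))   [R3 at ε]
3. s(h(h(h(h(h(a))))))  →  s(h(h(h(h(a)))))   [R3 at 1]
4. s(h(h(h(h(a)))))  →  s(h(h(h(a))))   [R3 at 1]
5. s(h(h(h(a))))  →  s(h(h(a)))   [R3 at 1]
6. s(h(h(a)))  →  s(h(a))   [R3 at 1]
7. s(h(a))  →  s(a)   [R3 at 1]

s(a)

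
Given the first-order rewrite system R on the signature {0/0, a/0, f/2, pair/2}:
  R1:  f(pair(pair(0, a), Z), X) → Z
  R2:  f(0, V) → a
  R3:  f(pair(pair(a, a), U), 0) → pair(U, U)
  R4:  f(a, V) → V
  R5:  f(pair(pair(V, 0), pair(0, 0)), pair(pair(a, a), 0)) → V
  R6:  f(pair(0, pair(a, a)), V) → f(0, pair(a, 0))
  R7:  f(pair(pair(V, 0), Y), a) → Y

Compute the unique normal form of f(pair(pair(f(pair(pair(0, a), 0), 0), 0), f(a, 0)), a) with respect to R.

1. f(pair(pair(f(pair(pair(0, a), 0), 0), 0), f(a, 0)), a)  →  f(a, 0)   [R7 at ε]
2. f(a, 0)  →  0   [R4 at ε]

0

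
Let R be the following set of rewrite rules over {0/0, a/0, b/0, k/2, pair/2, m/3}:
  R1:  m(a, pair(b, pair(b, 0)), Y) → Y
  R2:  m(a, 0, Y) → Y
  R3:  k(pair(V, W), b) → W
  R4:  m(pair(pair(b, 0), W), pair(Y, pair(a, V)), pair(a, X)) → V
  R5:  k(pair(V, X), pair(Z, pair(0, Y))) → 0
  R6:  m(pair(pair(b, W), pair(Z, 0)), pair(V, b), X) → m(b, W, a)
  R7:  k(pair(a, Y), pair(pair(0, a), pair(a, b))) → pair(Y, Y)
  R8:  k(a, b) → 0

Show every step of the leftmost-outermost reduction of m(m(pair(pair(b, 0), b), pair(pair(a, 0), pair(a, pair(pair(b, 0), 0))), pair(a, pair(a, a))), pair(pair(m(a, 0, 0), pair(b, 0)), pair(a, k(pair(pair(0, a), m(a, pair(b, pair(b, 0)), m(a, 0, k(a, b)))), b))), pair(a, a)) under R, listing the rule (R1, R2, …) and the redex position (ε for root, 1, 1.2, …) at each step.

1. m(m(pair(pair(b, 0), b), pair(pair(a, 0), pair(a, pair(pair(b, 0), 0))), pair(a, pair(a, a))), pair(pair(m(a, 0, 0), pair(b, 0)), pair(a, k(pair(pair(0, a), m(a, pair(b, pair(b, 0)), m(a, 0, k(a, b)))), b))), pair(a, a))  →  m(pair(pair(b, 0), 0), pair(pair(m(a, 0, 0), pair(b, 0)), pair(a, k(pair(pair(0, a), m(a, pair(b, pair(b, 0)), m(a, 0, k(a, b)))), b))), pair(a, a))   [R4 at 1]
2. m(pair(pair(b, 0), 0), pair(pair(m(a, 0, 0), pair(b, 0)), pair(a, k(pair(pair(0, a), m(a, pair(b, pair(b, 0)), m(a, 0, k(a, b)))), b))), pair(a, a))  →  k(pair(pair(0, a), m(a, pair(b, pair(b, 0)), m(a, 0, k(a, b)))), b)   [R4 at ε]
3. k(pair(pair(0, a), m(a, pair(b, pair(b, 0)), m(a, 0, k(a, b)))), b)  →  m(a, pair(b, pair(b, 0)), m(a, 0, k(a, b)))   [R3 at ε]
4. m(a, pair(b, pair(b, 0)), m(a, 0, k(a, b)))  →  m(a, 0, k(a, b))   [R1 at ε]
5. m(a, 0, k(a, b))  →  k(a, b)   [R2 at ε]
6. k(a, b)  →  0   [R8 at ε]

0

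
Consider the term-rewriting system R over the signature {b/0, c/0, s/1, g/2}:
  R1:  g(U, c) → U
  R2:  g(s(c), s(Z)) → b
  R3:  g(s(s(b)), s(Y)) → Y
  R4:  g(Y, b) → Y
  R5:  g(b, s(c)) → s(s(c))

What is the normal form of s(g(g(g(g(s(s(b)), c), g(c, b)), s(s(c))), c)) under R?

1. s(g(g(g(g(s(s(b)), c), g(c, b)), s(s(c))), c))  →  s(g(g(g(s(s(b)), c), g(c, b)), s(s(c))))   [R1 at 1]
2. s(g(g(g(s(s(b)), c), g(c, b)), s(s(c))))  →  s(g(g(s(s(b)), g(c, b)), s(s(c))))   [R1 at 1.1.1]
3. s(g(g(s(s(b)), g(c, b)), s(s(c))))  →  s(g(g(s(s(b)), c), s(s(c))))   [R4 at 1.1.2]
4. s(g(g(s(s(b)), c), s(s(c))))  →  s(g(s(s(b)), s(s(c))))   [R1 at 1.1]
5. s(g(s(s(b)), s(s(c))))  →  s(s(c))   [R3 at 1]

s(s(c))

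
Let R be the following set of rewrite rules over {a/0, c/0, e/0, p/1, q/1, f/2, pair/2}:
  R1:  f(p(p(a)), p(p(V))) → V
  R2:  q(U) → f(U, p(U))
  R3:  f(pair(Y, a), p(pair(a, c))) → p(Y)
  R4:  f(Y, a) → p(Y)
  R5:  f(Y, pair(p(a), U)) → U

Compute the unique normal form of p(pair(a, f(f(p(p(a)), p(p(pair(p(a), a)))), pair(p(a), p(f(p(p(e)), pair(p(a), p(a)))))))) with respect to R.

p(pair(a, p(p(a))))

1. p(pair(a, f(f(p(p(a)), p(p(pair(p(a), a)))), pair(p(a), p(f(p(p(e)), pair(p(a), p(a))))))))  →  p(pair(a, p(f(p(p(e)), pair(p(a), p(a))))))   [R5 at 1.2]
2. p(pair(a, p(f(p(p(e)), pair(p(a), p(a))))))  →  p(pair(a, p(p(a))))   [R5 at 1.2.1]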